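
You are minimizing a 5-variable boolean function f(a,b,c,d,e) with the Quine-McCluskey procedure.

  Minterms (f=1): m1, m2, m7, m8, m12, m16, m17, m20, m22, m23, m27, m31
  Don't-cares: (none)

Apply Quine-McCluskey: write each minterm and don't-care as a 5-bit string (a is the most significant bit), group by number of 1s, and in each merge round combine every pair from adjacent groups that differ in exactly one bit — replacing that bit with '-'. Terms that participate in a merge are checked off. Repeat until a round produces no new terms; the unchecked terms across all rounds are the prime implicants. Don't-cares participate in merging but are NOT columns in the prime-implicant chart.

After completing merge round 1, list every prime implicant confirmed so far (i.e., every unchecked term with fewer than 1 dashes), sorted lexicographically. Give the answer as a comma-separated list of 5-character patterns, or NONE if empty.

size-2^0 implicants → 00001(✓)  00010  00111(✓)  01000(✓)  01100(✓)  10000(✓)  10001(✓)  10100(✓)  10110(✓)  10111(✓)  11011(✓)  11111(✓)
size-2^1 implicants → -0001  -0111  01-00  1-111  10-00  1000-  101-0  1011-  11-11
Unchecked terms (primes): -0001, -0111, 00010, 01-00, 1-111, 10-00, 1000-, 101-0, 1011-, 11-11

00010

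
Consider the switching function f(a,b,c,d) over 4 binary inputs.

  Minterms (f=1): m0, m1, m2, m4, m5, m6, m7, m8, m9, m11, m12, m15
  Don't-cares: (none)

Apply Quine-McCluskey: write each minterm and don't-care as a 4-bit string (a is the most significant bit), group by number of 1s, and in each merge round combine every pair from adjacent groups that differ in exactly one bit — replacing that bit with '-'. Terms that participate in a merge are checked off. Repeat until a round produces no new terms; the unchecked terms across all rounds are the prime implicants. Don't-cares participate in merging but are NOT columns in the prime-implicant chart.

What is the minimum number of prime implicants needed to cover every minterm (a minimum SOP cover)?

size-2^0 implicants → 0000(✓)  0001(✓)  0010(✓)  0100(✓)  0101(✓)  0110(✓)  0111(✓)  1000(✓)  1001(✓)  1011(✓)  1100(✓)  1111(✓)
size-2^1 implicants → -000(✓)  -001(✓)  -100(✓)  -111  0-00(✓)  0-01(✓)  0-10(✓)  00-0(✓)  000-(✓)  01-0(✓)  01-1(✓)  010-(✓)  011-(✓)  1-00(✓)  1-11  10-1  100-(✓)
size-2^2 implicants → --00  -00-  0--0  0-0-  01--
Unchecked terms (primes): --00, -00-, -111, 0--0, 0-0-, 01--, 1-11, 10-1
Minterm coverage:
  m0 ⊆ --00,-00-,0--0,0-0-
  m1 ⊆ -00-,0-0-
  m2 ⊆ 0--0 [E]
  m4 ⊆ --00,0--0,0-0-,01--
  m5 ⊆ 0-0-,01--
  m6 ⊆ 0--0,01--
  m7 ⊆ -111,01--
  m8 ⊆ --00,-00-
  m9 ⊆ -00-,10-1
  m11 ⊆ 1-11,10-1
  m12 ⊆ --00 [E]
  m15 ⊆ -111,1-11
E = {--00, 0--0}
Petrick residual → -00-, 01--, 1-11
Cover = c'd' + b'c' + a'd' + a'b + acd  |cover|=5

5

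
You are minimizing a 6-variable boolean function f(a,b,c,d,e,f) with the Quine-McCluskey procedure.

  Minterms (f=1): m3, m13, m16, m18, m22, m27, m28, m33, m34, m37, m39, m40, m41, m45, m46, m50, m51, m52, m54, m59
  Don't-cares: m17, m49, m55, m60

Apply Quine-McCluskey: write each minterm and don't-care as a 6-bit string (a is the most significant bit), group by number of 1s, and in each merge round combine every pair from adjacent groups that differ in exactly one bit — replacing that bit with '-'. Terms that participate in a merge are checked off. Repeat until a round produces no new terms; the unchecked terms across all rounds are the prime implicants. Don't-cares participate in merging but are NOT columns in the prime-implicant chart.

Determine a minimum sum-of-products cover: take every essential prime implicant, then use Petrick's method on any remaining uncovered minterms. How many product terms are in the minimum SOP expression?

13

[col 0] 000011, 001101*, 010000*, 010001*, 010010*, 010110*, 011011*, 011100*, 100001*, 100010*, 100101*, 100111*, 101000*, 101001*, 101101*, 101110, 110001*, 110010*, 110011*, 110100*, 110110*, 110111*, 111011*, 111100*
[col 1] -01101, -10001, -10010*, -10110*, -11011, -11100, 010-10*, 0100-0, 01000-, 1-0001, 1-0010, 1-0111, 10-001*, 10-101*, 100-01*, 1001-1, 101-01*, 10100-, 11-011, 11-100, 110-10*, 110-11*, 1100-1, 11001-*, 1101-0, 11011-*
[col 2] -10-10, 10--01, 110-1-
Prime implicants: -01101, -10-10, -10001, -11011, -11100, 000011, 0100-0, 01000-, 1-0001, 1-0010, 1-0111, 10--01, 1001-1, 10100-, 101110, 11-011, 11-100, 110-1-, 1100-1, 1101-0
PI chart (minterm → PIs covering it):
  3 | 000011  (sole → essential)
  13 | -01101  (sole → essential)
  16 | 0100-0,01000-
  18 | -10-10,0100-0
  22 | -10-10  (sole → essential)
  27 | -11011  (sole → essential)
  28 | -11100  (sole → essential)
  33 | 1-0001,10--01
  34 | 1-0010  (sole → essential)
  37 | 10--01,1001-1
  39 | 1-0111,1001-1
  40 | 10100-  (sole → essential)
  41 | 10--01,10100-
  45 | -01101,10--01
  46 | 101110  (sole → essential)
  50 | -10-10,1-0010,110-1-
  51 | 11-011,110-1-,1100-1
  52 | 11-100,1101-0
  54 | -10-10,110-1-,1101-0
  59 | -11011,11-011
Essential prime implicants: -01101, -10-10, -11011, -11100, 000011, 1-0010, 10100-, 101110
Petrick residual → 0100-0, 1-0001, 1001-1, 11-011, 11-100
Minimum SOP uses 13 PIs: b'cde'f + bc'ef' + bcd'ef + bcde'f' + a'b'c'd'ef + a'bc'd'f' + ac'd'e'f + ac'd'ef' + ab'c'df + ab'cd'e' + ab'cdef' + abd'ef + abde'f'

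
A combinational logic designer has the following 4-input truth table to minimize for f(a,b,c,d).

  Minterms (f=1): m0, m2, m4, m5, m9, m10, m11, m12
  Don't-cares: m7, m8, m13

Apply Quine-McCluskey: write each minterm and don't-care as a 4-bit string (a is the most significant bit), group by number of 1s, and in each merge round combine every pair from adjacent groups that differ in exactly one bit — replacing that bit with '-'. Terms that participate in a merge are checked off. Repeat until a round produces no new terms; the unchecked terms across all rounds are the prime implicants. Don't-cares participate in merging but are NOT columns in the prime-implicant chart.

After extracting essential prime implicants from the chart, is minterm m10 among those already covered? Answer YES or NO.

[col 0] 0000*, 0010*, 0100*, 0101*, 0111*, 1000*, 1001*, 1010*, 1011*, 1100*, 1101*
[col 1] -000*, -010*, -100*, -101*, 0-00*, 00-0*, 01-1, 010-*, 1-00*, 1-01*, 10-0*, 10-1*, 100-*, 101-*, 110-*
[col 2] --00, -0-0, -10-, 1-0-, 10--
Prime implicants: --00, -0-0, -10-, 01-1, 1-0-, 10--
PI chart (minterm → PIs covering it):
  0 | --00,-0-0
  2 | -0-0  (sole → essential)
  4 | --00,-10-
  5 | -10-,01-1
  9 | 1-0-,10--
  10 | -0-0,10--
  11 | 10--  (sole → essential)
  12 | --00,-10-,1-0-
Essential prime implicants: -0-0, 10--

YES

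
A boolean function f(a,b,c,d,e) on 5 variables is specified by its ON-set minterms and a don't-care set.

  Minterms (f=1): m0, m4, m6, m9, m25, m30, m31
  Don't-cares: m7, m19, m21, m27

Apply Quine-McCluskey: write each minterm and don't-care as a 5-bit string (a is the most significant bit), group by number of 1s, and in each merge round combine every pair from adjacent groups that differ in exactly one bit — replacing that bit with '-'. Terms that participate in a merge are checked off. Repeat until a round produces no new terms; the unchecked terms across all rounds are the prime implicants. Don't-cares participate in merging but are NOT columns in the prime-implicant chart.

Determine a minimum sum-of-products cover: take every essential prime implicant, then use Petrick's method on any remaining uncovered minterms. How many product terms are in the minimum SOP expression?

4

size-2^0 implicants → 00000(✓)  00100(✓)  00110(✓)  00111(✓)  01001(✓)  10011(✓)  10101  11001(✓)  11011(✓)  11110(✓)  11111(✓)
size-2^1 implicants → -1001  00-00  001-0  0011-  1-011  11-11  110-1  1111-
Unchecked terms (primes): -1001, 00-00, 001-0, 0011-, 1-011, 10101, 11-11, 110-1, 1111-
Minterm coverage:
  m0 ⊆ 00-00 [E]
  m4 ⊆ 00-00,001-0
  m6 ⊆ 001-0,0011-
  m9 ⊆ -1001 [E]
  m25 ⊆ -1001,110-1
  m30 ⊆ 1111- [E]
  m31 ⊆ 11-11,1111-
E = {-1001, 00-00, 1111-}
Petrick residual → 001-0
Cover = bc'd'e + a'b'd'e' + a'b'ce' + abcd  |cover|=4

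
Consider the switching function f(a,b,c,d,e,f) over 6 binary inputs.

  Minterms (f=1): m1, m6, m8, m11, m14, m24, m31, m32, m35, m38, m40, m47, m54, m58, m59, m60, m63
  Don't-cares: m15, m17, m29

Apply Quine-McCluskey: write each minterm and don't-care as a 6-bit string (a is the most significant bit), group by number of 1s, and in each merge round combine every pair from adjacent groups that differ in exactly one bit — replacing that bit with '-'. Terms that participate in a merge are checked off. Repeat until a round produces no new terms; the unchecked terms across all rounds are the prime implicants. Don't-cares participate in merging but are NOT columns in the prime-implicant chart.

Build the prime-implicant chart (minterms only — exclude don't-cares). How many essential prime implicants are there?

9

Round 0: 000001✓ 000110✓ 001000✓ 001011✓ 001110✓ 001111✓ 010001✓ 011000✓ 011101✓ 011111✓ 100000✓ 100011 100110✓ 101000✓ 101111✓ 110110✓ 111010✓ 111011✓ 111100 111111✓
Round 1: -00110 -01000 -01111✓ -11111✓ 0-0001 0-1000 0-1111✓ 00-110 001-11 00111- 0111-1 1-0110 1-1111✓ 10-000 111-11 11101-
Round 2: --1111
PIs = {--1111, -00110, -01000, 0-0001, 0-1000, 00-110, 001-11, 00111-, 0111-1, 1-0110, 10-000, 100011, 111-11, 11101-, 111100}
Coverage chart:
  m1: 0-0001 ←essential
  m6: -00110,00-110
  m8: -01000,0-1000
  m11: 001-11 ←essential
  m14: 00-110,00111-
  m24: 0-1000 ←essential
  m31: --1111,0111-1
  m32: 10-000 ←essential
  m35: 100011 ←essential
  m38: -00110,1-0110
  m40: -01000,10-000
  m47: --1111 ←essential
  m54: 1-0110 ←essential
  m58: 11101- ←essential
  m59: 111-11,11101-
  m60: 111100 ←essential
  m63: --1111,111-11
Essential: --1111, 0-0001, 0-1000, 001-11, 1-0110, 10-000, 100011, 11101-, 111100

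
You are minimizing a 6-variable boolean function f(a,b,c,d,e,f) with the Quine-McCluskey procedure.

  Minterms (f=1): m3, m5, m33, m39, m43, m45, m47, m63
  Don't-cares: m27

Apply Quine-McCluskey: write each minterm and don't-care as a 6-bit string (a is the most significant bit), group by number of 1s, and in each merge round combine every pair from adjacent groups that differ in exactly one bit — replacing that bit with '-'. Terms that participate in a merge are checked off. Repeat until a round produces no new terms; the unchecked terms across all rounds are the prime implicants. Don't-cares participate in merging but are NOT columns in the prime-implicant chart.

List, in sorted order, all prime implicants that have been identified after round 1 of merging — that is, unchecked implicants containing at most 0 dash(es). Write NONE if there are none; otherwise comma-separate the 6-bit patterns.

000011, 000101, 011011, 100001

size-2^0 implicants → 000011  000101  011011  100001  100111(✓)  101011(✓)  101101(✓)  101111(✓)  111111(✓)
size-2^1 implicants → 1-1111  10-111  101-11  1011-1
Unchecked terms (primes): 000011, 000101, 011011, 1-1111, 10-111, 100001, 101-11, 1011-1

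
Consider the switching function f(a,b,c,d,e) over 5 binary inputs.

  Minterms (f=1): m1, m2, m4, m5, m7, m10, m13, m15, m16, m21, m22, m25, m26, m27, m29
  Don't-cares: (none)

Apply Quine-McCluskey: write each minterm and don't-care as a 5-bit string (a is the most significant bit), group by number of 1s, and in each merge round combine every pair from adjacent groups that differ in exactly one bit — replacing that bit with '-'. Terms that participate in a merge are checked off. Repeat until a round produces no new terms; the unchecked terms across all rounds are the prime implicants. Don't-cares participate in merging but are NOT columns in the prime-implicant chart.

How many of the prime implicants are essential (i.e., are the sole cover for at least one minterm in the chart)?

7

Round 0: 00001✓ 00010✓ 00100✓ 00101✓ 00111✓ 01010✓ 01101✓ 01111✓ 10000 10101✓ 10110 11001✓ 11010✓ 11011✓ 11101✓
Round 1: -0101✓ -1010 -1101✓ 0-010 0-101✓ 0-111✓ 00-01 001-1✓ 0010- 011-1✓ 1-101✓ 11-01 110-1 1101-
Round 2: --101 0-1-1
PIs = {--101, -1010, 0-010, 0-1-1, 00-01, 0010-, 10000, 10110, 11-01, 110-1, 1101-}
Coverage chart:
  m1: 00-01 ←essential
  m2: 0-010 ←essential
  m4: 0010- ←essential
  m5: --101,0-1-1,00-01,0010-
  m7: 0-1-1 ←essential
  m10: -1010,0-010
  m13: --101,0-1-1
  m15: 0-1-1 ←essential
  m16: 10000 ←essential
  m21: --101 ←essential
  m22: 10110 ←essential
  m25: 11-01,110-1
  m26: -1010,1101-
  m27: 110-1,1101-
  m29: --101,11-01
Essential: --101, 0-010, 0-1-1, 00-01, 0010-, 10000, 10110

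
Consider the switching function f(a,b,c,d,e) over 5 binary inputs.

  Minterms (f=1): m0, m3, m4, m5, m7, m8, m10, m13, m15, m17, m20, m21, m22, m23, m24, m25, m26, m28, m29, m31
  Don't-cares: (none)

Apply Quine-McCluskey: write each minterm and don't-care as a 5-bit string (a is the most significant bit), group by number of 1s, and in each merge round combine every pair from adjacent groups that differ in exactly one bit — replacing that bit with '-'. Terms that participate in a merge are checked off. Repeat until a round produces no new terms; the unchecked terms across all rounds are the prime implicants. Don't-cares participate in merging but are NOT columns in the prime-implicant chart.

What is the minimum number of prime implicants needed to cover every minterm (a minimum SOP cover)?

7

Round 0: 00000✓ 00011✓ 00100✓ 00101✓ 00111✓ 01000✓ 01010✓ 01101✓ 01111✓ 10001✓ 10100✓ 10101✓ 10110✓ 10111✓ 11000✓ 11001✓ 11010✓ 11100✓ 11101✓ 11111✓
Round 1: -0100✓ -0101✓ -0111✓ -1000✓ -1010✓ -1101✓ -1111✓ 0-000 0-101✓ 0-111✓ 00-00 00-11 001-1✓ 0010-✓ 010-0✓ 011-1✓ 1-001✓ 1-100✓ 1-101✓ 1-111✓ 10-01✓ 101-0✓ 101-1✓ 1010-✓ 1011-✓ 11-00✓ 11-01✓ 110-0✓ 1100-✓ 111-1✓ 1110-✓
Round 2: --101✓ --111✓ -01-1✓ -010- -10-0 -11-1✓ 0-1-1✓ 1--01 1-1-1✓ 1-10- 101-- 11-0-
Round 3: --1-1
PIs = {--1-1, -010-, -10-0, 0-000, 00-00, 00-11, 1--01, 1-10-, 101--, 11-0-}
Coverage chart:
  m0: 0-000,00-00
  m3: 00-11 ←essential
  m4: -010-,00-00
  m5: --1-1,-010-
  m7: --1-1,00-11
  m8: -10-0,0-000
  m10: -10-0 ←essential
  m13: --1-1 ←essential
  m15: --1-1 ←essential
  m17: 1--01 ←essential
  m20: -010-,1-10-,101--
  m21: --1-1,-010-,1--01,1-10-,101--
  m22: 101-- ←essential
  m23: --1-1,101--
  m24: -10-0,11-0-
  m25: 1--01,11-0-
  m26: -10-0 ←essential
  m28: 1-10-,11-0-
  m29: --1-1,1--01,1-10-,11-0-
  m31: --1-1 ←essential
Essential: --1-1, -10-0, 00-11, 1--01, 101--
Petrick residual → 00-00, 1-10-
Min cover (7 terms): ce + bc'e' + a'b'd'e' + a'b'de + ad'e + acd' + ab'c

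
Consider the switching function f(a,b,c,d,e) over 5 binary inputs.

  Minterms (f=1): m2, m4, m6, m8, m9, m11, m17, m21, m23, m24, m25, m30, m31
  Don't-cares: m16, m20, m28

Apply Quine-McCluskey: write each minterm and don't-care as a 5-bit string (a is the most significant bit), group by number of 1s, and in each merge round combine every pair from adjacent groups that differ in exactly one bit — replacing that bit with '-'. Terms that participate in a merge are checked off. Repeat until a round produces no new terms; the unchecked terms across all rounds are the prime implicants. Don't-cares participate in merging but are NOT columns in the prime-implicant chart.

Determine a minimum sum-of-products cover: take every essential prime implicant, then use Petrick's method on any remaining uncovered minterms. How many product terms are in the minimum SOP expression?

Round 0: 00010✓ 00100✓ 00110✓ 01000✓ 01001✓ 01011✓ 10000✓ 10001✓ 10100✓ 10101✓ 10111✓ 11000✓ 11001✓ 11100✓ 11110✓ 11111✓
Round 1: -0100 -1000✓ -1001✓ 00-10 001-0 010-1 0100-✓ 1-000✓ 1-001✓ 1-100✓ 1-111 10-00✓ 10-01✓ 1000-✓ 101-1 1010-✓ 11-00✓ 1100-✓ 111-0 1111-
Round 2: -100- 1--00 1-00- 10-0-
PIs = {-0100, -100-, 00-10, 001-0, 010-1, 1--00, 1-00-, 1-111, 10-0-, 101-1, 111-0, 1111-}
Coverage chart:
  m2: 00-10 ←essential
  m4: -0100,001-0
  m6: 00-10,001-0
  m8: -100- ←essential
  m9: -100-,010-1
  m11: 010-1 ←essential
  m17: 1-00-,10-0-
  m21: 10-0-,101-1
  m23: 1-111,101-1
  m24: -100-,1--00,1-00-
  m25: -100-,1-00-
  m30: 111-0,1111-
  m31: 1-111,1111-
Essential: -100-, 00-10, 010-1
Petrick residual → -0100, 1-00-, 101-1, 1111-
Min cover (7 terms): b'cd'e' + bc'd' + a'b'de' + a'bc'e + ac'd' + ab'ce + abcd

7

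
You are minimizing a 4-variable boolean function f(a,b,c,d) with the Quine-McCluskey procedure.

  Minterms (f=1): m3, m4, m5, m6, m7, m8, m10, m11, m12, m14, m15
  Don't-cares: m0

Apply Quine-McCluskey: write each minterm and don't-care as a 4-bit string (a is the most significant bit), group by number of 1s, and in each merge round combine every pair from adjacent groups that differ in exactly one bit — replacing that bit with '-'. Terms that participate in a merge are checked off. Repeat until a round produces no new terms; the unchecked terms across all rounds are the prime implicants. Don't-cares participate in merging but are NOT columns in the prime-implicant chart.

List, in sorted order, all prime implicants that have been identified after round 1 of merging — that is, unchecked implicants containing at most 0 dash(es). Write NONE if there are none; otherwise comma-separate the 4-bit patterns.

size-2^0 implicants → 0000(✓)  0011(✓)  0100(✓)  0101(✓)  0110(✓)  0111(✓)  1000(✓)  1010(✓)  1011(✓)  1100(✓)  1110(✓)  1111(✓)
size-2^1 implicants → -000(✓)  -011(✓)  -100(✓)  -110(✓)  -111(✓)  0-00(✓)  0-11(✓)  01-0(✓)  01-1(✓)  010-(✓)  011-(✓)  1-00(✓)  1-10(✓)  1-11(✓)  10-0(✓)  101-(✓)  11-0(✓)  111-(✓)
size-2^2 implicants → --00  --11  -1-0  -11-  01--  1--0  1-1-
Unchecked terms (primes): --00, --11, -1-0, -11-, 01--, 1--0, 1-1-

NONE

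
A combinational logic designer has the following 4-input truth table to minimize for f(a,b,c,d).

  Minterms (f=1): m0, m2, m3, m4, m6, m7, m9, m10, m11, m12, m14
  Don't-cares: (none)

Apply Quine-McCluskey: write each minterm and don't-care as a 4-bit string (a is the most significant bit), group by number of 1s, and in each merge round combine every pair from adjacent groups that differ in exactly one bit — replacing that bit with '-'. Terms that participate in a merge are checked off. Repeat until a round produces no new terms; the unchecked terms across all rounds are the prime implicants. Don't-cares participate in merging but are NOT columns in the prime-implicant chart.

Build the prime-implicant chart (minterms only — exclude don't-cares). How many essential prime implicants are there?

Round 0: 0000✓ 0010✓ 0011✓ 0100✓ 0110✓ 0111✓ 1001✓ 1010✓ 1011✓ 1100✓ 1110✓
Round 1: -010✓ -011✓ -100✓ -110✓ 0-00✓ 0-10✓ 0-11✓ 00-0✓ 001-✓ 01-0✓ 011-✓ 1-10✓ 10-1 101-✓ 11-0✓
Round 2: --10 -01- -1-0 0--0 0-1-
PIs = {--10, -01-, -1-0, 0--0, 0-1-, 10-1}
Coverage chart:
  m0: 0--0 ←essential
  m2: --10,-01-,0--0,0-1-
  m3: -01-,0-1-
  m4: -1-0,0--0
  m6: --10,-1-0,0--0,0-1-
  m7: 0-1- ←essential
  m9: 10-1 ←essential
  m10: --10,-01-
  m11: -01-,10-1
  m12: -1-0 ←essential
  m14: --10,-1-0
Essential: -1-0, 0--0, 0-1-, 10-1

4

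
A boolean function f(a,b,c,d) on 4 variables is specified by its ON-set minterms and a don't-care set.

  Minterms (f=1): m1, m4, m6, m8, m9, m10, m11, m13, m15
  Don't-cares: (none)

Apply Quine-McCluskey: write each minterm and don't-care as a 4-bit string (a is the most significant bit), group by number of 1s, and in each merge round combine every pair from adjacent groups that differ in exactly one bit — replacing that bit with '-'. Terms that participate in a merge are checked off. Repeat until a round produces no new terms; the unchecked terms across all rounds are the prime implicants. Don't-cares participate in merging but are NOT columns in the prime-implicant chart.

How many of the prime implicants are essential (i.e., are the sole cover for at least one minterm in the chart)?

4

[col 0] 0001*, 0100*, 0110*, 1000*, 1001*, 1010*, 1011*, 1101*, 1111*
[col 1] -001, 01-0, 1-01*, 1-11*, 10-0*, 10-1*, 100-*, 101-*, 11-1*
[col 2] 1--1, 10--
Prime implicants: -001, 01-0, 1--1, 10--
PI chart (minterm → PIs covering it):
  1 | -001  (sole → essential)
  4 | 01-0  (sole → essential)
  6 | 01-0  (sole → essential)
  8 | 10--  (sole → essential)
  9 | -001,1--1,10--
  10 | 10--  (sole → essential)
  11 | 1--1,10--
  13 | 1--1  (sole → essential)
  15 | 1--1  (sole → essential)
Essential prime implicants: -001, 01-0, 1--1, 10--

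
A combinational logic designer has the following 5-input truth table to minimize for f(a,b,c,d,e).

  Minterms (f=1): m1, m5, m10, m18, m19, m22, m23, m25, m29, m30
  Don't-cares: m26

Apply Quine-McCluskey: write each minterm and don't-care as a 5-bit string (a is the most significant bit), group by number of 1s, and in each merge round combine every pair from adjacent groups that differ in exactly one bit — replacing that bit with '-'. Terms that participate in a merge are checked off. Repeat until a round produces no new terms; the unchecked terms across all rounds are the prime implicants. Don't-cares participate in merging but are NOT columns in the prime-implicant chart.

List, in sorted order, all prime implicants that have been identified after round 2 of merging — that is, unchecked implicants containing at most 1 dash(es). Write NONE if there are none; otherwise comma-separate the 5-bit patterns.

Round 0: 00001✓ 00101✓ 01010✓ 10010✓ 10011✓ 10110✓ 10111✓ 11001✓ 11010✓ 11101✓ 11110✓
Round 1: -1010 00-01 1-010✓ 1-110✓ 10-10✓ 10-11✓ 1001-✓ 1011-✓ 11-01 11-10✓
Round 2: 1--10 10-1-
PIs = {-1010, 00-01, 1--10, 10-1-, 11-01}

-1010, 00-01, 11-01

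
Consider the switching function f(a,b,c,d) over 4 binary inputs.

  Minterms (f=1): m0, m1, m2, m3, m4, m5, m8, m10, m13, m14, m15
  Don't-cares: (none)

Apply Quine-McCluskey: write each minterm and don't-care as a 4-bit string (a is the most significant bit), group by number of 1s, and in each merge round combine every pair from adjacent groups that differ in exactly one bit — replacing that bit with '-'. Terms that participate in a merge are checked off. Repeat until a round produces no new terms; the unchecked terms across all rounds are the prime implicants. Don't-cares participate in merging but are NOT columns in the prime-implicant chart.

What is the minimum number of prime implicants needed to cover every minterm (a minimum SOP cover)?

5

[col 0] 0000*, 0001*, 0010*, 0011*, 0100*, 0101*, 1000*, 1010*, 1101*, 1110*, 1111*
[col 1] -000*, -010*, -101, 0-00*, 0-01*, 00-0*, 00-1*, 000-*, 001-*, 010-*, 1-10, 10-0*, 11-1, 111-
[col 2] -0-0, 0-0-, 00--
Prime implicants: -0-0, -101, 0-0-, 00--, 1-10, 11-1, 111-
PI chart (minterm → PIs covering it):
  0 | -0-0,0-0-,00--
  1 | 0-0-,00--
  2 | -0-0,00--
  3 | 00--  (sole → essential)
  4 | 0-0-  (sole → essential)
  5 | -101,0-0-
  8 | -0-0  (sole → essential)
  10 | -0-0,1-10
  13 | -101,11-1
  14 | 1-10,111-
  15 | 11-1,111-
Essential prime implicants: -0-0, 0-0-, 00--
Petrick residual → -101, 111-
Minimum SOP uses 5 PIs: b'd' + bc'd + a'c' + a'b' + abc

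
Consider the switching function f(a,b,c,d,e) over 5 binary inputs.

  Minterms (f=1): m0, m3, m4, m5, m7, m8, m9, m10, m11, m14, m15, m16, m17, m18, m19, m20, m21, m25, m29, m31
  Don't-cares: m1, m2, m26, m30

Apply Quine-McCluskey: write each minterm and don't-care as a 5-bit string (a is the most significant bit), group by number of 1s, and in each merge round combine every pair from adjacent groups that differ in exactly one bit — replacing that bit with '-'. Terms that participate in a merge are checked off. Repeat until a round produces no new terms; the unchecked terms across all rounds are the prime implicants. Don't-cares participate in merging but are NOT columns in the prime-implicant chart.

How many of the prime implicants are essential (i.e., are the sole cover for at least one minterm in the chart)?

size-2^0 implicants → 00000(✓)  00001(✓)  00010(✓)  00011(✓)  00100(✓)  00101(✓)  00111(✓)  01000(✓)  01001(✓)  01010(✓)  01011(✓)  01110(✓)  01111(✓)  10000(✓)  10001(✓)  10010(✓)  10011(✓)  10100(✓)  10101(✓)  11001(✓)  11010(✓)  11101(✓)  11110(✓)  11111(✓)
size-2^1 implicants → -0000(✓)  -0001(✓)  -0010(✓)  -0011(✓)  -0100(✓)  -0101(✓)  -1001(✓)  -1010(✓)  -1110(✓)  -1111(✓)  0-000(✓)  0-001(✓)  0-010(✓)  0-011(✓)  0-111(✓)  00-00(✓)  00-01(✓)  00-11(✓)  000-0(✓)  000-1(✓)  0000-(✓)  0001-(✓)  001-1(✓)  0010-(✓)  01-10(✓)  01-11(✓)  010-0(✓)  010-1(✓)  0100-(✓)  0101-(✓)  0111-(✓)  1-001(✓)  1-010(✓)  1-101(✓)  10-00(✓)  10-01(✓)  100-0(✓)  100-1(✓)  1000-(✓)  1001-(✓)  1010-(✓)  11-01(✓)  11-10(✓)  111-1  1111-(✓)
size-2^2 implicants → --001  --010  -0-00(✓)  -0-01(✓)  -00-0(✓)  -00-1(✓)  -000-(✓)  -001-(✓)  -010-(✓)  -1-10  -111-  0--11  0-0-0(✓)  0-0-1(✓)  0-00-(✓)  0-01-(✓)  00--1  00-0-(✓)  000--(✓)  01-1-  010--(✓)  1--01  10-0-(✓)  100--(✓)
size-2^3 implicants → -0-0-  -00--  0-0--
Unchecked terms (primes): --001, --010, -0-0-, -00--, -1-10, -111-, 0--11, 0-0--, 00--1, 01-1-, 1--01, 111-1
Minterm coverage:
  m0 ⊆ -0-0-,-00--,0-0--
  m3 ⊆ -00--,0--11,0-0--,00--1
  m4 ⊆ -0-0- [E]
  m5 ⊆ -0-0-,00--1
  m7 ⊆ 0--11,00--1
  m8 ⊆ 0-0-- [E]
  m9 ⊆ --001,0-0--
  m10 ⊆ --010,-1-10,0-0--,01-1-
  m11 ⊆ 0--11,0-0--,01-1-
  m14 ⊆ -1-10,-111-,01-1-
  m15 ⊆ -111-,0--11,01-1-
  m16 ⊆ -0-0-,-00--
  m17 ⊆ --001,-0-0-,-00--,1--01
  m18 ⊆ --010,-00--
  m19 ⊆ -00-- [E]
  m20 ⊆ -0-0- [E]
  m21 ⊆ -0-0-,1--01
  m25 ⊆ --001,1--01
  m29 ⊆ 1--01,111-1
  m31 ⊆ -111-,111-1
E = {-0-0-, -00--, 0-0--}

3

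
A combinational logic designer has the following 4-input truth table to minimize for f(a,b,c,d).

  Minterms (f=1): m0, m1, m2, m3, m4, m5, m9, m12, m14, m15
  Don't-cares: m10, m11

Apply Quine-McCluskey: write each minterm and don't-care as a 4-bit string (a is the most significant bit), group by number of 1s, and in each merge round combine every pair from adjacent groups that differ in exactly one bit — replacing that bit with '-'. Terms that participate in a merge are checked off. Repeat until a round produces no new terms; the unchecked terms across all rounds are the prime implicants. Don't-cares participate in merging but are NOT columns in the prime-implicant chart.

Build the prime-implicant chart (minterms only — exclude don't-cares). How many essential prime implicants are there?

size-2^0 implicants → 0000(✓)  0001(✓)  0010(✓)  0011(✓)  0100(✓)  0101(✓)  1001(✓)  1010(✓)  1011(✓)  1100(✓)  1110(✓)  1111(✓)
size-2^1 implicants → -001(✓)  -010(✓)  -011(✓)  -100  0-00(✓)  0-01(✓)  00-0(✓)  00-1(✓)  000-(✓)  001-(✓)  010-(✓)  1-10(✓)  1-11(✓)  10-1(✓)  101-(✓)  11-0  111-(✓)
size-2^2 implicants → -0-1  -01-  0-0-  00--  1-1-
Unchecked terms (primes): -0-1, -01-, -100, 0-0-, 00--, 1-1-, 11-0
Minterm coverage:
  m0 ⊆ 0-0-,00--
  m1 ⊆ -0-1,0-0-,00--
  m2 ⊆ -01-,00--
  m3 ⊆ -0-1,-01-,00--
  m4 ⊆ -100,0-0-
  m5 ⊆ 0-0- [E]
  m9 ⊆ -0-1 [E]
  m12 ⊆ -100,11-0
  m14 ⊆ 1-1-,11-0
  m15 ⊆ 1-1- [E]
E = {-0-1, 0-0-, 1-1-}

3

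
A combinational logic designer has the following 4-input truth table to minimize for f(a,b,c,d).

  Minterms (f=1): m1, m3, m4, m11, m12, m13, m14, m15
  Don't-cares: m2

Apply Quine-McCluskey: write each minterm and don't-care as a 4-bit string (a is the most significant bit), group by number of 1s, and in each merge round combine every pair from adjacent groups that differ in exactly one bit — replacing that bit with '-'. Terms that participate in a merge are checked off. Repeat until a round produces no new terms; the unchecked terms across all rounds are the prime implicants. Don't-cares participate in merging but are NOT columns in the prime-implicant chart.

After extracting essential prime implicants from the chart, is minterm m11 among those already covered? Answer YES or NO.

[col 0] 0001*, 0010*, 0011*, 0100*, 1011*, 1100*, 1101*, 1110*, 1111*
[col 1] -011, -100, 00-1, 001-, 1-11, 11-0*, 11-1*, 110-*, 111-*
[col 2] 11--
Prime implicants: -011, -100, 00-1, 001-, 1-11, 11--
PI chart (minterm → PIs covering it):
  1 | 00-1  (sole → essential)
  3 | -011,00-1,001-
  4 | -100  (sole → essential)
  11 | -011,1-11
  12 | -100,11--
  13 | 11--  (sole → essential)
  14 | 11--  (sole → essential)
  15 | 1-11,11--
Essential prime implicants: -100, 00-1, 11--

NO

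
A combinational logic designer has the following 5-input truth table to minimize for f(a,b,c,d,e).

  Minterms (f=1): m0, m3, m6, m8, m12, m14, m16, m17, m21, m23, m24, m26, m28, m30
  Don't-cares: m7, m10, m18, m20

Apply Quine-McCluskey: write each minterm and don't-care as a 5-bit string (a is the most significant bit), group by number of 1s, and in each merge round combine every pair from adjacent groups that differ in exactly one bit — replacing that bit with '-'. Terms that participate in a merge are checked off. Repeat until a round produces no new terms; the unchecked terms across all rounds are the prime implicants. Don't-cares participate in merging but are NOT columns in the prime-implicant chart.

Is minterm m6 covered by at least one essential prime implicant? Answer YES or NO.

[col 0] 00000*, 00011*, 00110*, 00111*, 01000*, 01010*, 01100*, 01110*, 10000*, 10001*, 10010*, 10100*, 10101*, 10111*, 11000*, 11010*, 11100*, 11110*
[col 1] -0000*, -0111, -1000*, -1010*, -1100*, -1110*, 0-000*, 0-110, 00-11, 0011-, 01-00*, 01-10*, 010-0*, 011-0*, 1-000*, 1-010*, 1-100*, 10-00*, 10-01*, 100-0*, 1000-*, 101-1, 1010-*, 11-00*, 11-10*, 110-0*, 111-0*
[col 2] --000, -1-00*, -1-10*, -10-0*, -11-0*, 01--0*, 1--00, 1-0-0, 10-0-, 11--0*
[col 3] -1--0
Prime implicants: --000, -0111, -1--0, 0-110, 00-11, 0011-, 1--00, 1-0-0, 10-0-, 101-1
PI chart (minterm → PIs covering it):
  0 | --000  (sole → essential)
  3 | 00-11  (sole → essential)
  6 | 0-110,0011-
  8 | --000,-1--0
  12 | -1--0  (sole → essential)
  14 | -1--0,0-110
  16 | --000,1--00,1-0-0,10-0-
  17 | 10-0-  (sole → essential)
  21 | 10-0-,101-1
  23 | -0111,101-1
  24 | --000,-1--0,1--00,1-0-0
  26 | -1--0,1-0-0
  28 | -1--0,1--00
  30 | -1--0  (sole → essential)
Essential prime implicants: --000, -1--0, 00-11, 10-0-

NO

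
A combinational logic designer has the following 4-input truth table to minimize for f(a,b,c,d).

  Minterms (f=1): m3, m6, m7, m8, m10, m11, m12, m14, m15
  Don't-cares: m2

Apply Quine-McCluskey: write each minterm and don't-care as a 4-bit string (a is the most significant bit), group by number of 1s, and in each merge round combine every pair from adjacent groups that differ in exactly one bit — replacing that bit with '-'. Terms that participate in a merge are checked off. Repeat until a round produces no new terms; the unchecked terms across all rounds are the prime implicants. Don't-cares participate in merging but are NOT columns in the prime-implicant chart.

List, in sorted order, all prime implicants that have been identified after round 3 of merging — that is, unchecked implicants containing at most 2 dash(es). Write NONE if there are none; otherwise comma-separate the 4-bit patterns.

Round 0: 0010✓ 0011✓ 0110✓ 0111✓ 1000✓ 1010✓ 1011✓ 1100✓ 1110✓ 1111✓
Round 1: -010✓ -011✓ -110✓ -111✓ 0-10✓ 0-11✓ 001-✓ 011-✓ 1-00✓ 1-10✓ 1-11✓ 10-0✓ 101-✓ 11-0✓ 111-✓
Round 2: --10✓ --11✓ -01-✓ -11-✓ 0-1-✓ 1--0 1-1-✓
Round 3: --1-
PIs = {--1-, 1--0}

1--0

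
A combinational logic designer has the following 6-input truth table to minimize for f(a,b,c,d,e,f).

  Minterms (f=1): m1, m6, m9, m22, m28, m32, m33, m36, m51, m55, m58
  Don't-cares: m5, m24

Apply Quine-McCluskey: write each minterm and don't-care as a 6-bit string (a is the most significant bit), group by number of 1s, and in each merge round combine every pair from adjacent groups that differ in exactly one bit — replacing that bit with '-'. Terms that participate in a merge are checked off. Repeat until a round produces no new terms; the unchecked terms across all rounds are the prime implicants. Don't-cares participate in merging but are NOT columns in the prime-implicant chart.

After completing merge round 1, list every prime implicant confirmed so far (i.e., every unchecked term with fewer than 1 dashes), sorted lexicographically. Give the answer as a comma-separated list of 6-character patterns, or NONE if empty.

111010

[col 0] 000001*, 000101*, 000110*, 001001*, 010110*, 011000*, 011100*, 100000*, 100001*, 100100*, 110011*, 110111*, 111010
[col 1] -00001, 0-0110, 00-001, 000-01, 011-00, 100-00, 10000-, 110-11
Prime implicants: -00001, 0-0110, 00-001, 000-01, 011-00, 100-00, 10000-, 110-11, 111010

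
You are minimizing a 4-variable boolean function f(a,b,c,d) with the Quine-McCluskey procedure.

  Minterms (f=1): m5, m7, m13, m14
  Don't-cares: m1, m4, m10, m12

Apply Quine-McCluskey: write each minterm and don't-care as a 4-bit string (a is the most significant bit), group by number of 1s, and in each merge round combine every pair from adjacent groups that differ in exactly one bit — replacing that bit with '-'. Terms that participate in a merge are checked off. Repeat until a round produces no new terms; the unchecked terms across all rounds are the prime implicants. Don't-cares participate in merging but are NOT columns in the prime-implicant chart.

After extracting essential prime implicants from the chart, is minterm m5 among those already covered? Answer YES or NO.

Round 0: 0001✓ 0100✓ 0101✓ 0111✓ 1010✓ 1100✓ 1101✓ 1110✓
Round 1: -100✓ -101✓ 0-01 01-1 010-✓ 1-10 11-0 110-✓
Round 2: -10-
PIs = {-10-, 0-01, 01-1, 1-10, 11-0}
Coverage chart:
  m5: -10-,0-01,01-1
  m7: 01-1 ←essential
  m13: -10- ←essential
  m14: 1-10,11-0
Essential: -10-, 01-1

YES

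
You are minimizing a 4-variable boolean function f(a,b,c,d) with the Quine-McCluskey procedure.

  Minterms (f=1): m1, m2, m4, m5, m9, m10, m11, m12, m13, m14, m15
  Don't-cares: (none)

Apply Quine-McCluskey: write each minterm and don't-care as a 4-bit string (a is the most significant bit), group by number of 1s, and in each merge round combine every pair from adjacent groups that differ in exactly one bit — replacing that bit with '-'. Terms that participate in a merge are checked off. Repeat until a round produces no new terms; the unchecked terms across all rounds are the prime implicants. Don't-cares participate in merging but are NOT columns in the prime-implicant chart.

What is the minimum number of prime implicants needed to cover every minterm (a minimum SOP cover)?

4

[col 0] 0001*, 0010*, 0100*, 0101*, 1001*, 1010*, 1011*, 1100*, 1101*, 1110*, 1111*
[col 1] -001*, -010, -100*, -101*, 0-01*, 010-*, 1-01*, 1-10*, 1-11*, 10-1*, 101-*, 11-0*, 11-1*, 110-*, 111-*
[col 2] --01, -10-, 1--1, 1-1-, 11--
Prime implicants: --01, -010, -10-, 1--1, 1-1-, 11--
PI chart (minterm → PIs covering it):
  1 | --01  (sole → essential)
  2 | -010  (sole → essential)
  4 | -10-  (sole → essential)
  5 | --01,-10-
  9 | --01,1--1
  10 | -010,1-1-
  11 | 1--1,1-1-
  12 | -10-,11--
  13 | --01,-10-,1--1,11--
  14 | 1-1-,11--
  15 | 1--1,1-1-,11--
Essential prime implicants: --01, -010, -10-
Petrick residual → 1-1-
Minimum SOP uses 4 PIs: c'd + b'cd' + bc' + ac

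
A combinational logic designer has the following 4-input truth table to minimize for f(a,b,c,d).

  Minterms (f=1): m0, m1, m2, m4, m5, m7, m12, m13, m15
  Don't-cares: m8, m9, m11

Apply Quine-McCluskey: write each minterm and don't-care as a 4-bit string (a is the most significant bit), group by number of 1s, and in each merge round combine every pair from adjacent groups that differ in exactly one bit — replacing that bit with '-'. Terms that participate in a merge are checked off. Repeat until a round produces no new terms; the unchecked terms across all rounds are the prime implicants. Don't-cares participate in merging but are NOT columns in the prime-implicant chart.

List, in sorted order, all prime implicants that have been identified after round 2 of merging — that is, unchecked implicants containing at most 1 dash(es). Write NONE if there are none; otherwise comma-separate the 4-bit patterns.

[col 0] 0000*, 0001*, 0010*, 0100*, 0101*, 0111*, 1000*, 1001*, 1011*, 1100*, 1101*, 1111*
[col 1] -000*, -001*, -100*, -101*, -111*, 0-00*, 0-01*, 00-0, 000-*, 01-1*, 010-*, 1-00*, 1-01*, 1-11*, 10-1*, 100-*, 11-1*, 110-*
[col 2] --00*, --01*, -00-*, -1-1, -10-*, 0-0-*, 1--1, 1-0-*
[col 3] --0-
Prime implicants: --0-, -1-1, 00-0, 1--1

00-0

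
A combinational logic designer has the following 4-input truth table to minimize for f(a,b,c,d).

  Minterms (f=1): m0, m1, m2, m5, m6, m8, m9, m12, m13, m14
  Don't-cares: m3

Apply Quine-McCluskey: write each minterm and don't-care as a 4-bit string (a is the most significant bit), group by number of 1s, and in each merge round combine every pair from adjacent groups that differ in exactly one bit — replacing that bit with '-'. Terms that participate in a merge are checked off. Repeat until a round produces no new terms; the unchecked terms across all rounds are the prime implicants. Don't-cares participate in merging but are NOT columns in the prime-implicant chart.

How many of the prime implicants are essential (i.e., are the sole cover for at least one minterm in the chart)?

Round 0: 0000✓ 0001✓ 0010✓ 0011✓ 0101✓ 0110✓ 1000✓ 1001✓ 1100✓ 1101✓ 1110✓
Round 1: -000✓ -001✓ -101✓ -110 0-01✓ 0-10 00-0✓ 00-1✓ 000-✓ 001-✓ 1-00✓ 1-01✓ 100-✓ 11-0 110-✓
Round 2: --01 -00- 00-- 1-0-
PIs = {--01, -00-, -110, 0-10, 00--, 1-0-, 11-0}
Coverage chart:
  m0: -00-,00--
  m1: --01,-00-,00--
  m2: 0-10,00--
  m5: --01 ←essential
  m6: -110,0-10
  m8: -00-,1-0-
  m9: --01,-00-,1-0-
  m12: 1-0-,11-0
  m13: --01,1-0-
  m14: -110,11-0
Essential: --01

1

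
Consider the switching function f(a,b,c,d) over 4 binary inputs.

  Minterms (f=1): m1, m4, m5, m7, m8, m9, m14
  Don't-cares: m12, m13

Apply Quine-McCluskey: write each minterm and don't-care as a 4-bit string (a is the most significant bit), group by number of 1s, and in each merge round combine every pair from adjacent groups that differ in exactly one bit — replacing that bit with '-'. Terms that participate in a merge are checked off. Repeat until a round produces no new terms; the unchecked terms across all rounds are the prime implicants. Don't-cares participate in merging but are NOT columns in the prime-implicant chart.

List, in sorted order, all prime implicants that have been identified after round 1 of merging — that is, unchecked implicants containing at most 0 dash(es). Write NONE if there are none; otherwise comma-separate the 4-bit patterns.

NONE

[col 0] 0001*, 0100*, 0101*, 0111*, 1000*, 1001*, 1100*, 1101*, 1110*
[col 1] -001*, -100*, -101*, 0-01*, 01-1, 010-*, 1-00*, 1-01*, 100-*, 11-0, 110-*
[col 2] --01, -10-, 1-0-
Prime implicants: --01, -10-, 01-1, 1-0-, 11-0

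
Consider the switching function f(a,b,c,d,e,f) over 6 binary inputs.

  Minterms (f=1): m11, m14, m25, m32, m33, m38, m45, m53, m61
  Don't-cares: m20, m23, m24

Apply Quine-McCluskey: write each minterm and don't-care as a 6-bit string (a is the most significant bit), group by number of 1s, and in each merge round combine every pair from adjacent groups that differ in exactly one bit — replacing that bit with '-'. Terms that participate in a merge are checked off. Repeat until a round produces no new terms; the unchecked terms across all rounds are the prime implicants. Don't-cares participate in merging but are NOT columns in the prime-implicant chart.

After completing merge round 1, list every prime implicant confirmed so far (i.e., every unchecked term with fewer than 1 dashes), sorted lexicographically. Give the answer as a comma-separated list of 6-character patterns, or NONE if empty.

[col 0] 001011, 001110, 010100, 010111, 011000*, 011001*, 100000*, 100001*, 100110, 101101*, 110101*, 111101*
[col 1] 01100-, 1-1101, 10000-, 11-101
Prime implicants: 001011, 001110, 010100, 010111, 01100-, 1-1101, 10000-, 100110, 11-101

001011, 001110, 010100, 010111, 100110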